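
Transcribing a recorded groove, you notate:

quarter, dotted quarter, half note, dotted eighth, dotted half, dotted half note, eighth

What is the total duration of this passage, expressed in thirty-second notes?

Each duration in thirty-second notes: quarter = 8; dotted quarter = 12; half note = 16; dotted eighth = 6; dotted half = 24; dotted half note = 24; eighth = 4.
Sum: 8 + 12 + 16 + 6 + 24 + 24 + 4 = 94 thirty-second notes.

94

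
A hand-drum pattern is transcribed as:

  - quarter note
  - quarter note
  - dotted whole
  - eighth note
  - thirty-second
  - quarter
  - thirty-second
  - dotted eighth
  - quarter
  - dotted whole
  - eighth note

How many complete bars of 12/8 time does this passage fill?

3

One bar of 12/8 = 48 thirty-second notes.
Each duration in thirty-second notes: quarter note = 8; quarter note = 8; dotted whole = 48; eighth note = 4; thirty-second = 1; quarter = 8; thirty-second = 1; dotted eighth = 6; quarter = 8; dotted whole = 48; eighth note = 4.
Sum: 8 + 8 + 48 + 4 + 1 + 8 + 1 + 6 + 8 + 48 + 4 = 144.
144 ÷ 48 = 3 complete bars with 0 left over.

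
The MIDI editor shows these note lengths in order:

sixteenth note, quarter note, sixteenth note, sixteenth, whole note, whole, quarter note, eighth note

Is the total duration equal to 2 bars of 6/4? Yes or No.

One bar of 6/4 = 24 sixteenth notes, so 2 bars = 48.
Express everything in sixteenth notes: sixteenth note = 1; quarter note = 4; sixteenth note = 1; sixteenth = 1; whole note = 16; whole = 16; quarter note = 4; eighth note = 2.
Sum: 1 + 4 + 1 + 1 + 16 + 16 + 4 + 2 = 45.
45 falls short of 48, so the answer is No.

No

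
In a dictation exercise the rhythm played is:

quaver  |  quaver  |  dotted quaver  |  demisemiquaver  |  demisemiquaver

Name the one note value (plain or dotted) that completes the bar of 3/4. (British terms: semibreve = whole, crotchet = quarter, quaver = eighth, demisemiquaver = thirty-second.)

quarter note

The bar of 3/4 = 24 thirty-second notes.
Convert each value to thirty-second notes: quaver = 4; quaver = 4; dotted quaver = 6; demisemiquaver = 1; demisemiquaver = 1.
Sum: 4 + 4 + 6 + 1 + 1 = 16.
Remaining: 24 − 16 = 8 thirty-second notes, which is a quarter note.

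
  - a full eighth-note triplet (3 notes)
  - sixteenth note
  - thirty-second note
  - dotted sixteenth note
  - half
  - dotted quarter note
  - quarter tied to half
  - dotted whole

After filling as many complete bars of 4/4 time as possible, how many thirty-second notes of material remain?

One bar of 4/4 = 32 thirty-second notes.
Express everything in thirty-second notes: a full eighth-note triplet (3 notes) (three triplet eighths span one quarter) = 8; sixteenth note = 2; thirty-second note = 1; dotted sixteenth note = 3; half = 16; dotted quarter note = 12; quarter tied to half (quarter + half) = 24; dotted whole = 48.
Altogether 8 + 2 + 1 + 3 + 16 + 12 + 24 + 48 = 114.
114 ÷ 32 = 3 complete bars with 18 thirty-second notes remaining.

18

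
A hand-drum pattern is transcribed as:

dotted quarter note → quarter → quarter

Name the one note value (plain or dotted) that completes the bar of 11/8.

half note

The bar of 11/8 = 11 eighth notes.
Each duration in eighth notes: dotted quarter note = 3; quarter = 2; quarter = 2.
Total: 3 + 2 + 2 = 7.
Remaining: 11 − 7 = 4 eighth notes, which is a half note.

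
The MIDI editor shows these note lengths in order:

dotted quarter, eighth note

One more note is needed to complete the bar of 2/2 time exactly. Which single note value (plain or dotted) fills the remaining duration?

The bar of 2/2 = 8 eighth notes.
Convert each value to eighth notes: dotted quarter = 3; eighth note = 1.
Total: 3 + 1 = 4.
Remaining: 8 − 4 = 4 eighth notes, which is a half note.

half note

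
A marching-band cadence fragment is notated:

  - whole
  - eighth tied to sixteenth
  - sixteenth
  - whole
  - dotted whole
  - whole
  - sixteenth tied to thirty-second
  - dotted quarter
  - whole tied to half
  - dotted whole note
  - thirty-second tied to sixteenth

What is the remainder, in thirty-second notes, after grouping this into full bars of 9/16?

14

One bar of 9/16 = 18 thirty-second notes.
Express everything in thirty-second notes: whole = 32; eighth tied to sixteenth (eighth + sixteenth) = 6; sixteenth = 2; whole = 32; dotted whole = 48; whole = 32; sixteenth tied to thirty-second (sixteenth + thirty-second) = 3; dotted quarter = 12; whole tied to half (whole + half) = 48; dotted whole note = 48; thirty-second tied to sixteenth (thirty-second + sixteenth) = 3.
Total: 32 + 6 + 2 + 32 + 48 + 32 + 3 + 12 + 48 + 48 + 3 = 266.
266 ÷ 18 = 14 complete bars with 14 thirty-second notes remaining.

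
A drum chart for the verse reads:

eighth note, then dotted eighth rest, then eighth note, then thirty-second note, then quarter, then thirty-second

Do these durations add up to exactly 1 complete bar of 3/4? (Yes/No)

Yes

One bar of 3/4 = 24 thirty-second notes.
In thirty-second notes: eighth note = 4; dotted eighth rest = 6; eighth note = 4; thirty-second note = 1; quarter = 8; thirty-second = 1.
Adding: 4 + 6 + 4 + 1 + 8 + 1 = 24.
24 equals 24, so the answer is Yes.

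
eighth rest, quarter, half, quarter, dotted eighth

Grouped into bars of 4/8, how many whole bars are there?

One bar of 4/8 = 8 sixteenth notes.
Convert each value to sixteenth notes: eighth rest = 2; quarter = 4; half = 8; quarter = 4; dotted eighth = 3.
Altogether 2 + 4 + 8 + 4 + 3 = 21.
21 ÷ 8 = 2 complete bars with 5 left over.

2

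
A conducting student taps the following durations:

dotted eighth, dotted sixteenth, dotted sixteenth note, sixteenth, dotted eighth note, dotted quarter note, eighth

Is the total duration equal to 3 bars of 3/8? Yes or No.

One bar of 3/8 = 12 thirty-second notes, so 3 bars = 36.
Each duration in thirty-second notes: dotted eighth = 6; dotted sixteenth = 3; dotted sixteenth note = 3; sixteenth = 2; dotted eighth note = 6; dotted quarter note = 12; eighth = 4.
Sum: 6 + 3 + 3 + 2 + 6 + 12 + 4 = 36.
36 equals 36, so the answer is Yes.

Yes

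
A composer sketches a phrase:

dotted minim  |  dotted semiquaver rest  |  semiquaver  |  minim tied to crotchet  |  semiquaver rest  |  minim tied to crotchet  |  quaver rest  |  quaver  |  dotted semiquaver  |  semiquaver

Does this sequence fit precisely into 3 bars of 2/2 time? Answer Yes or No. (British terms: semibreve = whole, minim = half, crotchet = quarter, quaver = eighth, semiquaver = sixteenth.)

No

One bar of 2/2 = 32 thirty-second notes, so 3 bars = 96.
Convert each value to thirty-second notes: dotted minim = 24; dotted semiquaver rest = 3; semiquaver = 2; minim tied to crotchet (minim + crotchet) = 24; semiquaver rest = 2; minim tied to crotchet (minim + crotchet) = 24; quaver rest = 4; quaver = 4; dotted semiquaver = 3; semiquaver = 2.
Total: 24 + 3 + 2 + 24 + 2 + 24 + 4 + 4 + 3 + 2 = 92.
92 falls short of 96, so the answer is No.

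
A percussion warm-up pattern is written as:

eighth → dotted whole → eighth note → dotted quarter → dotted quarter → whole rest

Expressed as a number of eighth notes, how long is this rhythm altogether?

Express everything in eighth notes: eighth = 1; dotted whole = 12; eighth note = 1; dotted quarter = 3; dotted quarter = 3; whole rest = 8.
Altogether 1 + 12 + 1 + 3 + 3 + 8 = 28 eighth notes.

28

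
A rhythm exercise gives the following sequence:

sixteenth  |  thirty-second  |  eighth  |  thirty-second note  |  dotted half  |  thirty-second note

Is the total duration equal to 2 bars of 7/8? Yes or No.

No

One bar of 7/8 = 28 thirty-second notes, so 2 bars = 56.
Convert each value to thirty-second notes: sixteenth = 2; thirty-second = 1; eighth = 4; thirty-second note = 1; dotted half = 24; thirty-second note = 1.
Total: 2 + 1 + 4 + 1 + 24 + 1 = 33.
33 falls short of 56, so the answer is No.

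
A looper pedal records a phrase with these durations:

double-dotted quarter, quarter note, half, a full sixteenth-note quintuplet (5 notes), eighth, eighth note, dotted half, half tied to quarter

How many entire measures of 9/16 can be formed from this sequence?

One bar of 9/16 = 9 sixteenth notes.
Each duration in sixteenth notes: double-dotted quarter = 7; quarter note = 4; half = 8; a full sixteenth-note quintuplet (5 notes) (five quintuplet sixteenths span one quarter) = 4; eighth = 2; eighth note = 2; dotted half = 12; half tied to quarter (half + quarter) = 12.
Adding: 7 + 4 + 8 + 4 + 2 + 2 + 12 + 12 = 51.
51 ÷ 9 = 5 complete bars with 6 left over.

5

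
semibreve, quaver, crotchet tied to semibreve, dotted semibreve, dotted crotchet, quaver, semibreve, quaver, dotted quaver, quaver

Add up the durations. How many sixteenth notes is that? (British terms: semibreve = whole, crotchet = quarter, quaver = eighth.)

93

Express everything in sixteenth notes: semibreve = 16; quaver = 2; crotchet tied to semibreve (crotchet + semibreve) = 20; dotted semibreve = 24; dotted crotchet = 6; quaver = 2; semibreve = 16; quaver = 2; dotted quaver = 3; quaver = 2.
Sum: 16 + 2 + 20 + 24 + 6 + 2 + 16 + 2 + 3 + 2 = 93 sixteenth notes.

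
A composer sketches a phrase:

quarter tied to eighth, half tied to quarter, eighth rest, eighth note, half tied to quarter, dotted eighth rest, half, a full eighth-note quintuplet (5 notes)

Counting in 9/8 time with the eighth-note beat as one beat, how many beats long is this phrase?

One eighth-note beat = 2 sixteenth notes.
Working in sixteenth notes: quarter tied to eighth (quarter + eighth) = 6; half tied to quarter (half + quarter) = 12; eighth rest = 2; eighth note = 2; half tied to quarter (half + quarter) = 12; dotted eighth rest = 3; half = 8; a full eighth-note quintuplet (5 notes) (five quintuplet eighths span one half) = 8.
Sum: 6 + 12 + 2 + 2 + 12 + 3 + 8 + 8 = 53.
53 ÷ 2 = 26.5 beats.

26.5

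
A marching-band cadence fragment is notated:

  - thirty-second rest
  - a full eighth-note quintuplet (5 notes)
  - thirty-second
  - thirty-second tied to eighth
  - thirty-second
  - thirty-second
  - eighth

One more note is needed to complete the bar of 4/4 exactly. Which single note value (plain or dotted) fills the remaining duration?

The bar of 4/4 = 32 thirty-second notes.
Working in thirty-second notes: thirty-second rest = 1; a full eighth-note quintuplet (5 notes) (five quintuplet eighths span one half) = 16; thirty-second = 1; thirty-second tied to eighth (thirty-second + eighth) = 5; thirty-second = 1; thirty-second = 1; eighth = 4.
Sum: 1 + 16 + 1 + 5 + 1 + 1 + 4 = 29.
Remaining: 32 − 29 = 3 thirty-second notes, which is a dotted sixteenth note.

dotted sixteenth note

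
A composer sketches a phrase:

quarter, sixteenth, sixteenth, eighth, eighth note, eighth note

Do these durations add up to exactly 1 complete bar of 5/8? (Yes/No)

No

One bar of 5/8 = 10 sixteenth notes.
Convert each value to sixteenth notes: quarter = 4; sixteenth = 1; sixteenth = 1; eighth = 2; eighth note = 2; eighth note = 2.
Adding: 4 + 1 + 1 + 2 + 2 + 2 = 12.
12 exceeds 10, so the answer is No.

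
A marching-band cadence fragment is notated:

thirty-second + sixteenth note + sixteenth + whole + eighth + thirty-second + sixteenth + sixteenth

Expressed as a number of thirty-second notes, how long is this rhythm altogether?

46

In thirty-second notes: thirty-second = 1; sixteenth note = 2; sixteenth = 2; whole = 32; eighth = 4; thirty-second = 1; sixteenth = 2; sixteenth = 2.
Total: 1 + 2 + 2 + 32 + 4 + 1 + 2 + 2 = 46 thirty-second notes.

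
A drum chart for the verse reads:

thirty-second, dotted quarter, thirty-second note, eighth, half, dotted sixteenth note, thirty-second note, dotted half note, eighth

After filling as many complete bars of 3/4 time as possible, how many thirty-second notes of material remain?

One bar of 3/4 = 24 thirty-second notes.
In thirty-second notes: thirty-second = 1; dotted quarter = 12; thirty-second note = 1; eighth = 4; half = 16; dotted sixteenth note = 3; thirty-second note = 1; dotted half note = 24; eighth = 4.
Sum: 1 + 12 + 1 + 4 + 16 + 3 + 1 + 24 + 4 = 66.
66 ÷ 24 = 2 complete bars with 18 thirty-second notes remaining.

18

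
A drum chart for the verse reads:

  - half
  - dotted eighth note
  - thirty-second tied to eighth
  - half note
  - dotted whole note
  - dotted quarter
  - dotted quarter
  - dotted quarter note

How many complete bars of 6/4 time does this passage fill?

2

One bar of 6/4 = 48 thirty-second notes.
Express everything in thirty-second notes: half = 16; dotted eighth note = 6; thirty-second tied to eighth (thirty-second + eighth) = 5; half note = 16; dotted whole note = 48; dotted quarter = 12; dotted quarter = 12; dotted quarter note = 12.
Adding: 16 + 6 + 5 + 16 + 48 + 12 + 12 + 12 = 127.
127 ÷ 48 = 2 complete bars with 31 left over.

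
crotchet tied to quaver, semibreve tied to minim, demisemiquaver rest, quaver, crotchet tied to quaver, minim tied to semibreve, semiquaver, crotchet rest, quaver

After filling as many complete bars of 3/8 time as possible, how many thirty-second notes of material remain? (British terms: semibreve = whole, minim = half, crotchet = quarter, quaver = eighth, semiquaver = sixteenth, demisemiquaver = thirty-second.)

7

One bar of 3/8 = 12 thirty-second notes.
Working in thirty-second notes: crotchet tied to quaver (crotchet + quaver) = 12; semibreve tied to minim (semibreve + minim) = 48; demisemiquaver rest = 1; quaver = 4; crotchet tied to quaver (crotchet + quaver) = 12; minim tied to semibreve (minim + semibreve) = 48; semiquaver = 2; crotchet rest = 8; quaver = 4.
Altogether 12 + 48 + 1 + 4 + 12 + 48 + 2 + 8 + 4 = 139.
139 ÷ 12 = 11 complete bars with 7 thirty-second notes remaining.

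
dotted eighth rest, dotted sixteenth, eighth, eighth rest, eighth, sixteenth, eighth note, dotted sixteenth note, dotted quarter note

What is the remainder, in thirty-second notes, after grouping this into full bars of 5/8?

2

One bar of 5/8 = 20 thirty-second notes.
Working in thirty-second notes: dotted eighth rest = 6; dotted sixteenth = 3; eighth = 4; eighth rest = 4; eighth = 4; sixteenth = 2; eighth note = 4; dotted sixteenth note = 3; dotted quarter note = 12.
Total: 6 + 3 + 4 + 4 + 4 + 2 + 4 + 3 + 12 = 42.
42 ÷ 20 = 2 complete bars with 2 thirty-second notes remaining.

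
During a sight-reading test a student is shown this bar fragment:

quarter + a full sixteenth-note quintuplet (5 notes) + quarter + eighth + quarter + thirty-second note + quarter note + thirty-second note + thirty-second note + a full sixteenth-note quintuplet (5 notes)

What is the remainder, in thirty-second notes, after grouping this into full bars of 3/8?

7

One bar of 3/8 = 12 thirty-second notes.
Working in thirty-second notes: quarter = 8; a full sixteenth-note quintuplet (5 notes) (five quintuplet sixteenths span one quarter) = 8; quarter = 8; eighth = 4; quarter = 8; thirty-second note = 1; quarter note = 8; thirty-second note = 1; thirty-second note = 1; a full sixteenth-note quintuplet (5 notes) (five quintuplet sixteenths span one quarter) = 8.
Sum: 8 + 8 + 8 + 4 + 8 + 1 + 8 + 1 + 1 + 8 = 55.
55 ÷ 12 = 4 complete bars with 7 thirty-second notes remaining.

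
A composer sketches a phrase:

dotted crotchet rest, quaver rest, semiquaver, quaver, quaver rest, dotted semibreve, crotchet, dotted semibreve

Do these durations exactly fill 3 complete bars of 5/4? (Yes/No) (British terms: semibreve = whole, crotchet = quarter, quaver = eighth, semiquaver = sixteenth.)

No

One bar of 5/4 = 20 sixteenth notes, so 3 bars = 60.
Each duration in sixteenth notes: dotted crotchet rest = 6; quaver rest = 2; semiquaver = 1; quaver = 2; quaver rest = 2; dotted semibreve = 24; crotchet = 4; dotted semibreve = 24.
Sum: 6 + 2 + 1 + 2 + 2 + 24 + 4 + 24 = 65.
65 exceeds 60, so the answer is No.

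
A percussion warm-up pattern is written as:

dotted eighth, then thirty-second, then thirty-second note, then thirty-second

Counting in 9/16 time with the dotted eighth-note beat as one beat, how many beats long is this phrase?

One dotted eighth-note beat = 6 thirty-second notes.
Each duration in thirty-second notes: dotted eighth = 6; thirty-second = 1; thirty-second note = 1; thirty-second = 1.
Adding: 6 + 1 + 1 + 1 = 9.
9 ÷ 6 = 1.5 beats.

1.5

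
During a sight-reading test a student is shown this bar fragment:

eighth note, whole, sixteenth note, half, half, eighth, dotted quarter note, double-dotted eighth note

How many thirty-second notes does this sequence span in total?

Convert each value to thirty-second notes: eighth note = 4; whole = 32; sixteenth note = 2; half = 16; half = 16; eighth = 4; dotted quarter note = 12; double-dotted eighth note = 7.
Altogether 4 + 32 + 2 + 16 + 16 + 4 + 12 + 7 = 93 thirty-second notes.

93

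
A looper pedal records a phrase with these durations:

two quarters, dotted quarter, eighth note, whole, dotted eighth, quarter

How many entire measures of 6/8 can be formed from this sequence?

3

One bar of 6/8 = 12 sixteenth notes.
Each duration in sixteenth notes: quarter = 4; quarter = 4; dotted quarter = 6; eighth note = 2; whole = 16; dotted eighth = 3; quarter = 4.
Adding: 4 + 4 + 6 + 2 + 16 + 3 + 4 = 39.
39 ÷ 12 = 3 complete bars with 3 left over.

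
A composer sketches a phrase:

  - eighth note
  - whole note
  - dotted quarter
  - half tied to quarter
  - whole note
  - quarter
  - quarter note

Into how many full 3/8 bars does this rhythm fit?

One bar of 3/8 = 3 eighth notes.
Express everything in eighth notes: eighth note = 1; whole note = 8; dotted quarter = 3; half tied to quarter (half + quarter) = 6; whole note = 8; quarter = 2; quarter note = 2.
Altogether 1 + 8 + 3 + 6 + 8 + 2 + 2 = 30.
30 ÷ 3 = 10 complete bars with 0 left over.

10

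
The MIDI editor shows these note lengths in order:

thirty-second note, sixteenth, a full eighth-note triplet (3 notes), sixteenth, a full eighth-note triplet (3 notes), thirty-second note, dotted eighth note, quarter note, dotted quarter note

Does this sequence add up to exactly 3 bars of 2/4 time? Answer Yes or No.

Yes

One bar of 2/4 = 16 thirty-second notes, so 3 bars = 48.
Express everything in thirty-second notes: thirty-second note = 1; sixteenth = 2; a full eighth-note triplet (3 notes) (three triplet eighths span one quarter) = 8; sixteenth = 2; a full eighth-note triplet (3 notes) (three triplet eighths span one quarter) = 8; thirty-second note = 1; dotted eighth note = 6; quarter note = 8; dotted quarter note = 12.
Total: 1 + 2 + 8 + 2 + 8 + 1 + 6 + 8 + 12 = 48.
48 equals 48, so the answer is Yes.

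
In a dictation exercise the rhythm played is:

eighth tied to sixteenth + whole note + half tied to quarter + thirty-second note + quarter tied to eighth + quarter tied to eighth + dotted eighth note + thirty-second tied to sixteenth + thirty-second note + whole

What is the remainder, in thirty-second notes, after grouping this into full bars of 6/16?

One bar of 6/16 = 12 thirty-second notes.
In thirty-second notes: eighth tied to sixteenth (eighth + sixteenth) = 6; whole note = 32; half tied to quarter (half + quarter) = 24; thirty-second note = 1; quarter tied to eighth (quarter + eighth) = 12; quarter tied to eighth (quarter + eighth) = 12; dotted eighth note = 6; thirty-second tied to sixteenth (thirty-second + sixteenth) = 3; thirty-second note = 1; whole = 32.
Adding: 6 + 32 + 24 + 1 + 12 + 12 + 6 + 3 + 1 + 32 = 129.
129 ÷ 12 = 10 complete bars with 9 thirty-second notes remaining.

9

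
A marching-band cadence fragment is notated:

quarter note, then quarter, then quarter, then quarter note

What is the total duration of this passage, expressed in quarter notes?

Working in quarter notes: quarter note = 1; quarter = 1; quarter = 1; quarter note = 1.
Altogether 1 + 1 + 1 + 1 = 4 quarter notes.

4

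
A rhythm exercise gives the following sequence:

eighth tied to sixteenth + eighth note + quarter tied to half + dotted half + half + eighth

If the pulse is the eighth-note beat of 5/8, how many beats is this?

19.5

One eighth-note beat = 2 sixteenth notes.
In sixteenth notes: eighth tied to sixteenth (eighth + sixteenth) = 3; eighth note = 2; quarter tied to half (quarter + half) = 12; dotted half = 12; half = 8; eighth = 2.
Adding: 3 + 2 + 12 + 12 + 8 + 2 = 39.
39 ÷ 2 = 19.5 beats.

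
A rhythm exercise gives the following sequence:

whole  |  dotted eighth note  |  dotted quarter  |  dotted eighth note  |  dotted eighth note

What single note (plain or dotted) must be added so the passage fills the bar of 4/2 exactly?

The bar of 4/2 = 32 sixteenth notes.
Convert each value to sixteenth notes: whole = 16; dotted eighth note = 3; dotted quarter = 6; dotted eighth note = 3; dotted eighth note = 3.
Sum: 16 + 3 + 6 + 3 + 3 = 31.
Remaining: 32 − 31 = 1 sixteenth note, which is a sixteenth note.

sixteenth note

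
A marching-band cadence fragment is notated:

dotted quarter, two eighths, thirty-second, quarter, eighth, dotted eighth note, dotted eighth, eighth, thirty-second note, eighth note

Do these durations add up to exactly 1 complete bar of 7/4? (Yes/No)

No

One bar of 7/4 = 56 thirty-second notes.
Convert each value to thirty-second notes: dotted quarter = 12; eighth = 4; eighth = 4; thirty-second = 1; quarter = 8; eighth = 4; dotted eighth note = 6; dotted eighth = 6; eighth = 4; thirty-second note = 1; eighth note = 4.
Total: 12 + 4 + 4 + 1 + 8 + 4 + 6 + 6 + 4 + 1 + 4 = 54.
54 falls short of 56, so the answer is No.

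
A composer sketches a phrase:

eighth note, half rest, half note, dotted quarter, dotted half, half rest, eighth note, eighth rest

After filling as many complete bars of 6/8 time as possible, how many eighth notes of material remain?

One bar of 6/8 = 6 eighth notes.
Express everything in eighth notes: eighth note = 1; half rest = 4; half note = 4; dotted quarter = 3; dotted half = 6; half rest = 4; eighth note = 1; eighth rest = 1.
Adding: 1 + 4 + 4 + 3 + 6 + 4 + 1 + 1 = 24.
24 ÷ 6 = 4 complete bars with 0 eighth notes remaining.

0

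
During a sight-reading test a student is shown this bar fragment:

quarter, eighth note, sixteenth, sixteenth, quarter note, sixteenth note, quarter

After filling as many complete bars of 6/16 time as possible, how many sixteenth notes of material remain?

One bar of 6/16 = 6 sixteenth notes.
Working in sixteenth notes: quarter = 4; eighth note = 2; sixteenth = 1; sixteenth = 1; quarter note = 4; sixteenth note = 1; quarter = 4.
Altogether 4 + 2 + 1 + 1 + 4 + 1 + 4 = 17.
17 ÷ 6 = 2 complete bars with 5 sixteenth notes remaining.

5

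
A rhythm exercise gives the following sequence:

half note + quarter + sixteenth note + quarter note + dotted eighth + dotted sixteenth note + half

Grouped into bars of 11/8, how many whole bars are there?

One bar of 11/8 = 44 thirty-second notes.
Convert each value to thirty-second notes: half note = 16; quarter = 8; sixteenth note = 2; quarter note = 8; dotted eighth = 6; dotted sixteenth note = 3; half = 16.
Altogether 16 + 8 + 2 + 8 + 6 + 3 + 16 = 59.
59 ÷ 44 = 1 complete bar with 15 left over.

1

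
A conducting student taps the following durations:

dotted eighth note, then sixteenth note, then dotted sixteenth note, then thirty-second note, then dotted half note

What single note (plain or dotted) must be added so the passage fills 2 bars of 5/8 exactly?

2 bars of 5/8 = 40 thirty-second notes.
Each duration in thirty-second notes: dotted eighth note = 6; sixteenth note = 2; dotted sixteenth note = 3; thirty-second note = 1; dotted half note = 24.
Adding: 6 + 2 + 3 + 1 + 24 = 36.
Remaining: 40 − 36 = 4 thirty-second notes, which is a eighth note.

eighth note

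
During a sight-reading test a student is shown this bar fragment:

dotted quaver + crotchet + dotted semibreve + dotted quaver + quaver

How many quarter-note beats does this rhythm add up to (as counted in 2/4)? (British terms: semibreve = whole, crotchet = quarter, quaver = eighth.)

One quarter-note beat = 4 sixteenth notes.
Each duration in sixteenth notes: dotted quaver = 3; crotchet = 4; dotted semibreve = 24; dotted quaver = 3; quaver = 2.
Altogether 3 + 4 + 24 + 3 + 2 = 36.
36 ÷ 4 = 9 beats.

9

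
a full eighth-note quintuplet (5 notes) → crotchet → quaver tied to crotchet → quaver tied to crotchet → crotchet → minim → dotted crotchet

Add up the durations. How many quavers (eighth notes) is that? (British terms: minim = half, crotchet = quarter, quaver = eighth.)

21

Express everything in eighth notes: a full eighth-note quintuplet (5 notes) (five quintuplet eighths span one half) = 4; crotchet = 2; quaver tied to crotchet (quaver + crotchet) = 3; quaver tied to crotchet (quaver + crotchet) = 3; crotchet = 2; minim = 4; dotted crotchet = 3.
Adding: 4 + 2 + 3 + 3 + 2 + 4 + 3 = 21 eighth notes.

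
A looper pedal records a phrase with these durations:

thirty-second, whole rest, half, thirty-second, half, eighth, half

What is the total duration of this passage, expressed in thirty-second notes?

In thirty-second notes: thirty-second = 1; whole rest = 32; half = 16; thirty-second = 1; half = 16; eighth = 4; half = 16.
Total: 1 + 32 + 16 + 1 + 16 + 4 + 16 = 86 thirty-second notes.

86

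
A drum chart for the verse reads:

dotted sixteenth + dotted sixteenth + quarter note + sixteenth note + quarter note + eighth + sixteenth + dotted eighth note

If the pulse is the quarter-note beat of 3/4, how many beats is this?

One quarter-note beat = 8 thirty-second notes.
Working in thirty-second notes: dotted sixteenth = 3; dotted sixteenth = 3; quarter note = 8; sixteenth note = 2; quarter note = 8; eighth = 4; sixteenth = 2; dotted eighth note = 6.
Altogether 3 + 3 + 8 + 2 + 8 + 4 + 2 + 6 = 36.
36 ÷ 8 = 4.5 beats.

4.5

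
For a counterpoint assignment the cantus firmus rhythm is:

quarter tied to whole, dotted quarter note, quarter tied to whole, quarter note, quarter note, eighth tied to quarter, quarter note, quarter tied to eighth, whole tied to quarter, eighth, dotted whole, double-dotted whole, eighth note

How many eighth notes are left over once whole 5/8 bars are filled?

3

One bar of 5/8 = 5 eighth notes.
Working in eighth notes: quarter tied to whole (quarter + whole) = 10; dotted quarter note = 3; quarter tied to whole (quarter + whole) = 10; quarter note = 2; quarter note = 2; eighth tied to quarter (eighth + quarter) = 3; quarter note = 2; quarter tied to eighth (quarter + eighth) = 3; whole tied to quarter (whole + quarter) = 10; eighth = 1; dotted whole = 12; double-dotted whole = 14; eighth note = 1.
Total: 10 + 3 + 10 + 2 + 2 + 3 + 2 + 3 + 10 + 1 + 12 + 14 + 1 = 73.
73 ÷ 5 = 14 complete bars with 3 eighth notes remaining.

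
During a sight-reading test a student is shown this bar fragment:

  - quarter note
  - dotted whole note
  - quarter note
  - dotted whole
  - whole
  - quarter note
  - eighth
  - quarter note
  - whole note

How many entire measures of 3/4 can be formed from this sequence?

One bar of 3/4 = 6 eighth notes.
Express everything in eighth notes: quarter note = 2; dotted whole note = 12; quarter note = 2; dotted whole = 12; whole = 8; quarter note = 2; eighth = 1; quarter note = 2; whole note = 8.
Sum: 2 + 12 + 2 + 12 + 8 + 2 + 1 + 2 + 8 = 49.
49 ÷ 6 = 8 complete bars with 1 left over.

8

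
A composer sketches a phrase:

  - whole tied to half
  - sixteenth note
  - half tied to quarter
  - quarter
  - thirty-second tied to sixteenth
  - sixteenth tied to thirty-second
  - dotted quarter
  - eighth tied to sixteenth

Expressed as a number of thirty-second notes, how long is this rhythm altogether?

In thirty-second notes: whole tied to half (whole + half) = 48; sixteenth note = 2; half tied to quarter (half + quarter) = 24; quarter = 8; thirty-second tied to sixteenth (thirty-second + sixteenth) = 3; sixteenth tied to thirty-second (sixteenth + thirty-second) = 3; dotted quarter = 12; eighth tied to sixteenth (eighth + sixteenth) = 6.
Total: 48 + 2 + 24 + 8 + 3 + 3 + 12 + 6 = 106 thirty-second notes.

106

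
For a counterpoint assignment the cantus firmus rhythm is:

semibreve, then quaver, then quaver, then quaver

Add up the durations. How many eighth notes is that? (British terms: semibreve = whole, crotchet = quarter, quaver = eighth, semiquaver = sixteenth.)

11

Working in eighth notes: semibreve = 8; quaver = 1; quaver = 1; quaver = 1.
Total: 8 + 1 + 1 + 1 = 11 eighth notes.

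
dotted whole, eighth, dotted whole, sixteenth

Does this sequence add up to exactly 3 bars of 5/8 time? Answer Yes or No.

No

One bar of 5/8 = 10 sixteenth notes, so 3 bars = 30.
Working in sixteenth notes: dotted whole = 24; eighth = 2; dotted whole = 24; sixteenth = 1.
Altogether 24 + 2 + 24 + 1 = 51.
51 exceeds 30, so the answer is No.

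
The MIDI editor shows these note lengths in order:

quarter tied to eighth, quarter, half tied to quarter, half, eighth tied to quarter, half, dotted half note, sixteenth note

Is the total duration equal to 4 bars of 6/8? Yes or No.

No

One bar of 6/8 = 12 sixteenth notes, so 4 bars = 48.
In sixteenth notes: quarter tied to eighth (quarter + eighth) = 6; quarter = 4; half tied to quarter (half + quarter) = 12; half = 8; eighth tied to quarter (eighth + quarter) = 6; half = 8; dotted half note = 12; sixteenth note = 1.
Sum: 6 + 4 + 12 + 8 + 6 + 8 + 12 + 1 = 57.
57 exceeds 48, so the answer is No.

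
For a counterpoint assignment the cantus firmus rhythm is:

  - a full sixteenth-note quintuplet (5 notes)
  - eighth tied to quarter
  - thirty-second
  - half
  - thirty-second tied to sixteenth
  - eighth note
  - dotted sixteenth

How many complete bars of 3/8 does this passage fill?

3

One bar of 3/8 = 12 thirty-second notes.
Convert each value to thirty-second notes: a full sixteenth-note quintuplet (5 notes) (five quintuplet sixteenths span one quarter) = 8; eighth tied to quarter (eighth + quarter) = 12; thirty-second = 1; half = 16; thirty-second tied to sixteenth (thirty-second + sixteenth) = 3; eighth note = 4; dotted sixteenth = 3.
Total: 8 + 12 + 1 + 16 + 3 + 4 + 3 = 47.
47 ÷ 12 = 3 complete bars with 11 left over.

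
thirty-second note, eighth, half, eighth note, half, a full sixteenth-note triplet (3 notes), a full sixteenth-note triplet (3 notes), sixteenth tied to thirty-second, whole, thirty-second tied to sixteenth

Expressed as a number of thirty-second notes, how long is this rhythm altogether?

87

In thirty-second notes: thirty-second note = 1; eighth = 4; half = 16; eighth note = 4; half = 16; a full sixteenth-note triplet (3 notes) (three triplet sixteenths span one eighth) = 4; a full sixteenth-note triplet (3 notes) (three triplet sixteenths span one eighth) = 4; sixteenth tied to thirty-second (sixteenth + thirty-second) = 3; whole = 32; thirty-second tied to sixteenth (thirty-second + sixteenth) = 3.
Adding: 1 + 4 + 16 + 4 + 16 + 4 + 4 + 3 + 32 + 3 = 87 thirty-second notes.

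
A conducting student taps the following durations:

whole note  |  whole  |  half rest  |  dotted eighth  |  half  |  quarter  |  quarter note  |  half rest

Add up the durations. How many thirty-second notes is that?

Working in thirty-second notes: whole note = 32; whole = 32; half rest = 16; dotted eighth = 6; half = 16; quarter = 8; quarter note = 8; half rest = 16.
Sum: 32 + 32 + 16 + 6 + 16 + 8 + 8 + 16 = 134 thirty-second notes.

134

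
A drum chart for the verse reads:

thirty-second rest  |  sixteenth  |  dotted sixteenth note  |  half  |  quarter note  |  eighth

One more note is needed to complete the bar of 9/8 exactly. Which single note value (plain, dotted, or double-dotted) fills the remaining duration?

sixteenth note

The bar of 9/8 = 36 thirty-second notes.
Working in thirty-second notes: thirty-second rest = 1; sixteenth = 2; dotted sixteenth note = 3; half = 16; quarter note = 8; eighth = 4.
Adding: 1 + 2 + 3 + 16 + 8 + 4 = 34.
Remaining: 36 − 34 = 2 thirty-second notes, which is a sixteenth note.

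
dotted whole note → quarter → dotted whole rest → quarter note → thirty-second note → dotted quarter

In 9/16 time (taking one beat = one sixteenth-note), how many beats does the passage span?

One sixteenth-note beat = 2 thirty-second notes.
Convert each value to thirty-second notes: dotted whole note = 48; quarter = 8; dotted whole rest = 48; quarter note = 8; thirty-second note = 1; dotted quarter = 12.
Total: 48 + 8 + 48 + 8 + 1 + 12 = 125.
125 ÷ 2 = 62.5 beats.

62.5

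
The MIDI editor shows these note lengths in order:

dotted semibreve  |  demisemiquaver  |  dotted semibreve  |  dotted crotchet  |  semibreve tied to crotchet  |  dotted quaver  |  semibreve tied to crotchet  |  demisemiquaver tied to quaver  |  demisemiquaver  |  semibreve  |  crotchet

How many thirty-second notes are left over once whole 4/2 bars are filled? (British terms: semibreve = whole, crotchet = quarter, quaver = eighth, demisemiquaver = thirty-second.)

49

One bar of 4/2 = 64 thirty-second notes.
Express everything in thirty-second notes: dotted semibreve = 48; demisemiquaver = 1; dotted semibreve = 48; dotted crotchet = 12; semibreve tied to crotchet (semibreve + crotchet) = 40; dotted quaver = 6; semibreve tied to crotchet (semibreve + crotchet) = 40; demisemiquaver tied to quaver (demisemiquaver + quaver) = 5; demisemiquaver = 1; semibreve = 32; crotchet = 8.
Altogether 48 + 1 + 48 + 12 + 40 + 6 + 40 + 5 + 1 + 32 + 8 = 241.
241 ÷ 64 = 3 complete bars with 49 thirty-second notes remaining.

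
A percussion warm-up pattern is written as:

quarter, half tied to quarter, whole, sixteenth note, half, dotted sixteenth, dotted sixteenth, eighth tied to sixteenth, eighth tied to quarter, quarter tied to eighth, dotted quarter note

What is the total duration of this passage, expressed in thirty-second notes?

Express everything in thirty-second notes: quarter = 8; half tied to quarter (half + quarter) = 24; whole = 32; sixteenth note = 2; half = 16; dotted sixteenth = 3; dotted sixteenth = 3; eighth tied to sixteenth (eighth + sixteenth) = 6; eighth tied to quarter (eighth + quarter) = 12; quarter tied to eighth (quarter + eighth) = 12; dotted quarter note = 12.
Altogether 8 + 24 + 32 + 2 + 16 + 3 + 3 + 6 + 12 + 12 + 12 = 130 thirty-second notes.

130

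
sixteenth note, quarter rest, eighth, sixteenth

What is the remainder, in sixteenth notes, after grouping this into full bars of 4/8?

0

One bar of 4/8 = 8 sixteenth notes.
Express everything in sixteenth notes: sixteenth note = 1; quarter rest = 4; eighth = 2; sixteenth = 1.
Adding: 1 + 4 + 2 + 1 = 8.
8 ÷ 8 = 1 complete bar with 0 sixteenth notes remaining.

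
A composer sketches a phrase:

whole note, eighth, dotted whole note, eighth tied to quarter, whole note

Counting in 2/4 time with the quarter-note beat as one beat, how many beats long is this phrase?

One quarter-note beat = 2 eighth notes.
Express everything in eighth notes: whole note = 8; eighth = 1; dotted whole note = 12; eighth tied to quarter (eighth + quarter) = 3; whole note = 8.
Total: 8 + 1 + 12 + 3 + 8 = 32.
32 ÷ 2 = 16 beats.

16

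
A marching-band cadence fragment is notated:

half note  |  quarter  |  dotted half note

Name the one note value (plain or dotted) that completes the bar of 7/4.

quarter note

The bar of 7/4 = 7 quarter notes.
In quarter notes: half note = 2; quarter = 1; dotted half note = 3.
Adding: 2 + 1 + 3 = 6.
Remaining: 7 − 6 = 1 quarter note, which is a quarter note.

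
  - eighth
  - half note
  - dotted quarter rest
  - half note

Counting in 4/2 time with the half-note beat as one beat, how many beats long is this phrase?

One half-note beat = 4 eighth notes.
Working in eighth notes: eighth = 1; half note = 4; dotted quarter rest = 3; half note = 4.
Total: 1 + 4 + 3 + 4 = 12.
12 ÷ 4 = 3 beats.

3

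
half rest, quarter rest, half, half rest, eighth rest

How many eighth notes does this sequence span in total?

Each duration in eighth notes: half rest = 4; quarter rest = 2; half = 4; half rest = 4; eighth rest = 1.
Adding: 4 + 2 + 4 + 4 + 1 = 15 eighth notes.

15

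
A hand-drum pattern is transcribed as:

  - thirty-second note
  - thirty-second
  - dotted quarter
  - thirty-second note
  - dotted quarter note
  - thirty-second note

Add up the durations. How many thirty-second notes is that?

Working in thirty-second notes: thirty-second note = 1; thirty-second = 1; dotted quarter = 12; thirty-second note = 1; dotted quarter note = 12; thirty-second note = 1.
Adding: 1 + 1 + 12 + 1 + 12 + 1 = 28 thirty-second notes.

28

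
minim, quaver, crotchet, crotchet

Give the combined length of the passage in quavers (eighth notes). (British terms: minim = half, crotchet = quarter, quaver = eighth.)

9

Working in eighth notes: minim = 4; quaver = 1; crotchet = 2; crotchet = 2.
Sum: 4 + 1 + 2 + 2 = 9 eighth notes.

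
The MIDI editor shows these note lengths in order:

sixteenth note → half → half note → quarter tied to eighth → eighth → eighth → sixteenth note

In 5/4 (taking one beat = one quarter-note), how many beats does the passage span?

One quarter-note beat = 4 sixteenth notes.
Convert each value to sixteenth notes: sixteenth note = 1; half = 8; half note = 8; quarter tied to eighth (quarter + eighth) = 6; eighth = 2; eighth = 2; sixteenth note = 1.
Sum: 1 + 8 + 8 + 6 + 2 + 2 + 1 = 28.
28 ÷ 4 = 7 beats.

7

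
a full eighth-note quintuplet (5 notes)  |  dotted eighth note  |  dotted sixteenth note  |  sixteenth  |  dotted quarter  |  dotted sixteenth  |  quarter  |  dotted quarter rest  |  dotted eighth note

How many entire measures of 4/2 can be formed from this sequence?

1

One bar of 4/2 = 64 thirty-second notes.
Convert each value to thirty-second notes: a full eighth-note quintuplet (5 notes) (five quintuplet eighths span one half) = 16; dotted eighth note = 6; dotted sixteenth note = 3; sixteenth = 2; dotted quarter = 12; dotted sixteenth = 3; quarter = 8; dotted quarter rest = 12; dotted eighth note = 6.
Altogether 16 + 6 + 3 + 2 + 12 + 3 + 8 + 12 + 6 = 68.
68 ÷ 64 = 1 complete bar with 4 left over.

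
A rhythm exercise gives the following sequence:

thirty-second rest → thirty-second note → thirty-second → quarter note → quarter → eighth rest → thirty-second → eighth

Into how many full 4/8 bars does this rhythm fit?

1

One bar of 4/8 = 16 thirty-second notes.
Working in thirty-second notes: thirty-second rest = 1; thirty-second note = 1; thirty-second = 1; quarter note = 8; quarter = 8; eighth rest = 4; thirty-second = 1; eighth = 4.
Total: 1 + 1 + 1 + 8 + 8 + 4 + 1 + 4 = 28.
28 ÷ 16 = 1 complete bar with 12 left over.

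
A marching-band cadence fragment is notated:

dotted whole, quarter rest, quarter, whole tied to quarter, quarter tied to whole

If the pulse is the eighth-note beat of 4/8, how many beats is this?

36

One eighth-note beat = 2 sixteenth notes.
In sixteenth notes: dotted whole = 24; quarter rest = 4; quarter = 4; whole tied to quarter (whole + quarter) = 20; quarter tied to whole (quarter + whole) = 20.
Adding: 24 + 4 + 4 + 20 + 20 = 72.
72 ÷ 2 = 36 beats.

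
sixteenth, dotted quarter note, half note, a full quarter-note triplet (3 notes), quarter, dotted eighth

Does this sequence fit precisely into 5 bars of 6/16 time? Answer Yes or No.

Yes

One bar of 6/16 = 6 sixteenth notes, so 5 bars = 30.
Convert each value to sixteenth notes: sixteenth = 1; dotted quarter note = 6; half note = 8; a full quarter-note triplet (3 notes) (three triplet quarters span one half) = 8; quarter = 4; dotted eighth = 3.
Altogether 1 + 6 + 8 + 8 + 4 + 3 = 30.
30 equals 30, so the answer is Yes.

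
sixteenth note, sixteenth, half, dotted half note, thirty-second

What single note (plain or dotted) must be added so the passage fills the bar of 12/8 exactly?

dotted sixteenth note

The bar of 12/8 = 48 thirty-second notes.
Each duration in thirty-second notes: sixteenth note = 2; sixteenth = 2; half = 16; dotted half note = 24; thirty-second = 1.
Sum: 2 + 2 + 16 + 24 + 1 = 45.
Remaining: 48 − 45 = 3 thirty-second notes, which is a dotted sixteenth note.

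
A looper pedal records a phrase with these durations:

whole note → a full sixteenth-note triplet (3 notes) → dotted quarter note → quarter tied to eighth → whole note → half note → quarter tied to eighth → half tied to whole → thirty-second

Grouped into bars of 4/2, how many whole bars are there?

2

One bar of 4/2 = 64 thirty-second notes.
Working in thirty-second notes: whole note = 32; a full sixteenth-note triplet (3 notes) (three triplet sixteenths span one eighth) = 4; dotted quarter note = 12; quarter tied to eighth (quarter + eighth) = 12; whole note = 32; half note = 16; quarter tied to eighth (quarter + eighth) = 12; half tied to whole (half + whole) = 48; thirty-second = 1.
Altogether 32 + 4 + 12 + 12 + 32 + 16 + 12 + 48 + 1 = 169.
169 ÷ 64 = 2 complete bars with 41 left over.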